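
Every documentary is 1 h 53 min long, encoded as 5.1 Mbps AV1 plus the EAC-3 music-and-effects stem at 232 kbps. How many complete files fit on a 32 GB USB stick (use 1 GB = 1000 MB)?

7

1 h 53 min = 113 min = 6780 s
Audio: 232 kbps = 0.232 Mbps.
Total bitrate: 5.332 Mbps.
Per item: 5.332 Mbps × 6780 s = 36,151 Mb = 4,519 MB.
Capacity: 32 GB = 256,000 Mb; 7.08 items → 7 complete.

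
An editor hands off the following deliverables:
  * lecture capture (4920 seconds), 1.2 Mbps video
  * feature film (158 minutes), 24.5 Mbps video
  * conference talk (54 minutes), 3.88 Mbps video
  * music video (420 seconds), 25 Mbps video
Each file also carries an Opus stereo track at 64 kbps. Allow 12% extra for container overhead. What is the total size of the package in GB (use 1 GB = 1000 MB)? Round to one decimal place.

Audio: 64 kbps = 0.064 Mbps.
lecture capture: 1.264 Mbps × 4920 s × 1.12 = 6965.1 Mb
feature film: 24.564 Mbps × 9480 s × 1.12 = 260810.7 Mb
conference talk: 3.944 Mbps × 3240 s × 1.12 = 14312.0 Mb
music video: 25.064 Mbps × 420 s × 1.12 = 11790.1 Mb
Total: 293878.0 Mb = 36734.7 MB.
= 36.73 GB.

36.7 GB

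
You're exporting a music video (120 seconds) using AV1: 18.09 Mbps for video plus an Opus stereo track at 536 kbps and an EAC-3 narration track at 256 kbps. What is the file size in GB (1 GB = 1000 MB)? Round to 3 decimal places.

0.283 GB

Audio total: 536 + 256 = 792 kbps = 0.792 Mbps.
Total bitrate: 18.09 + 0.792 = 18.882 Mbps.
Stream data: 18.882 Mbps × 120 s = 2265.8 Mb.
2,266 Mb ÷ 8 = 283.2 MB → 0.2832 GB.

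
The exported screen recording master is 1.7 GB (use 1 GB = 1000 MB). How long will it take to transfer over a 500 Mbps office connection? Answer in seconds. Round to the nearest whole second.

27 seconds

File: 1.7 GB = 13600.0 Mb.
At 500 Mbps: 13600.0 / 500 = 27.2 s ≈ 27.2 seconds.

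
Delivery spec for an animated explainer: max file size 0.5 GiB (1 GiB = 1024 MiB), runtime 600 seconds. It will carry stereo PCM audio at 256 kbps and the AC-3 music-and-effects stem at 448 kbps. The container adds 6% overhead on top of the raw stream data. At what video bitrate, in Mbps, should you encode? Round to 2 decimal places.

6.05 Mbps

Budget: 0.5 GiB = 4295.0 Mb.
Stream payload after overhead: 4295.0 / 1.06 = 4051.9 Mb.
Total bitrate budget: 4051.9 Mb / 600 s = 6.753 Mbps.
Audio total: 256 + 448 = 704 kbps = 0.704 Mbps.
Video: 6.753 − 0.704 = 6.049 Mbps.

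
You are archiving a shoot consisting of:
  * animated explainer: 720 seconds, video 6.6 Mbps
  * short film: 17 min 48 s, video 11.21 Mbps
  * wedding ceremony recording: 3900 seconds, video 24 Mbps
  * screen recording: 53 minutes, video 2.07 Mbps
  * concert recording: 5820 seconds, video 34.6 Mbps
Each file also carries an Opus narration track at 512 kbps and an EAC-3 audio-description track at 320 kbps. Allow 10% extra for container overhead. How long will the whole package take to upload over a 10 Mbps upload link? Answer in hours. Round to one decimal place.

10.1 hours

Audio total: 512 + 320 = 832 kbps = 0.832 Mbps.
animated explainer: 7.432 Mbps × 720 s × 1.10 = 5886.1 Mb
short film: 12.042 Mbps × 1068 s × 1.10 = 14146.9 Mb
wedding ceremony recording: 24.832 Mbps × 3900 s × 1.10 = 106529.3 Mb
screen recording: 2.902 Mbps × 3180 s × 1.10 = 10151.2 Mb
concert recording: 35.432 Mbps × 5820 s × 1.10 = 226835.7 Mb
Total: 363549.2 Mb = 45443.7 MB.
At 10 Mbps: 363549.2 / 10 = 36355 s ≈ 10.1 hours.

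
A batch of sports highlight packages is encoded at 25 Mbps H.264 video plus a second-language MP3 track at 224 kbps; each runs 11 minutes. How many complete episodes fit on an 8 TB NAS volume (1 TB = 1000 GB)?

11 min = 660 s
Audio: 224 kbps = 0.224 Mbps.
Total bitrate: 25.224 Mbps.
Per item: 25.224 Mbps × 660 s = 16,648 Mb = 2,081 MB.
Capacity: 8 TB = 64,000,000 Mb; 3844.34 items → 3844 complete.

3844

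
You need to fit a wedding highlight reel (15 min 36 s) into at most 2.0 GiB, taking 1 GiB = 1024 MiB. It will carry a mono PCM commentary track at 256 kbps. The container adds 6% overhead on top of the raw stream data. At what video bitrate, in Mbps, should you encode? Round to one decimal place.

17.1 Mbps

Budget: 2.0 GiB = 17179.9 Mb.
Stream payload after overhead: 17179.9 / 1.06 = 16207.4 Mb.
15 min 36 s = 936 s
Total bitrate budget: 16207.4 Mb / 936 s = 17.316 Mbps.
Audio: 256 kbps = 0.256 Mbps.
Video: 17.316 − 0.256 = 17.060 Mbps.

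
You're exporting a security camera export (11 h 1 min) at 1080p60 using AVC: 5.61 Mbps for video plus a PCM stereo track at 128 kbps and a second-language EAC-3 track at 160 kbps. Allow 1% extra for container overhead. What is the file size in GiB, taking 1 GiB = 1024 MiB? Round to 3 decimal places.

11 h 1 min = 661 min = 39660 s
Audio total: 128 + 160 = 288 kbps = 0.288 Mbps.
Total bitrate: 5.61 + 0.288 = 5.898 Mbps.
Stream data: 5.898 Mbps × 39660 s = 233914.7 Mb.
With 1% container overhead: ×1.01.
236,254 Mb = 29,531,728,350 bytes ÷ 1,073,741,824 = 27.50 GiB.

27.504 GiB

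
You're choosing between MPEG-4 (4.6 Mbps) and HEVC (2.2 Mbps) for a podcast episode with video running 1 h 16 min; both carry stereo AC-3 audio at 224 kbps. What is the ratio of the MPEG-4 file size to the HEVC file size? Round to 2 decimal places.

1.99

1 h 16 min = 76 min = 4560 s
Audio: 224 kbps = 0.224 Mbps.
MPEG-4: 4.824 Mbps × 4560 s = 21997.4 Mb = 2.750 GB.
HEVC: 2.424 Mbps × 4560 s = 11053.4 Mb = 1.382 GB.
Ratio: 2.750 / 1.382 = 1.990.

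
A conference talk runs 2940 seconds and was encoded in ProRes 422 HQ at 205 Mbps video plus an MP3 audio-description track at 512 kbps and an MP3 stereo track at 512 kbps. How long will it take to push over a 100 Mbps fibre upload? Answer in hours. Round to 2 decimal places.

1.68 hours

Audio total: 512 + 512 = 1024 kbps = 1.024 Mbps.
Total bitrate: 206.024 Mbps.
File: 206.024 Mbps × 2940 s = 605710.6 Mb.
At 100 Mbps: 605710.6 / 100 = 6057.1 s ≈ 1.68 hours.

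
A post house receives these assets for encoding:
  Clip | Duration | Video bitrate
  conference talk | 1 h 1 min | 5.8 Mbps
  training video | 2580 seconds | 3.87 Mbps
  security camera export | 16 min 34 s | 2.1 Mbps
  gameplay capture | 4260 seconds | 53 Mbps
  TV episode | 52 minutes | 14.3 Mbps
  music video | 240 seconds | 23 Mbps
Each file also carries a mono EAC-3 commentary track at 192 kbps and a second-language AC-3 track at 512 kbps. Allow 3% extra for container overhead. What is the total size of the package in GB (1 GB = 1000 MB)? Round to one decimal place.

41.2 GB

Audio total: 192 + 512 = 704 kbps = 0.704 Mbps.
conference talk: 6.504 Mbps × 3660 s × 1.03 = 24518.8 Mb
training video: 4.574 Mbps × 2580 s × 1.03 = 12154.9 Mb
security camera export: 2.804 Mbps × 994 s × 1.03 = 2870.8 Mb
gameplay capture: 53.704 Mbps × 4260 s × 1.03 = 235642.4 Mb
TV episode: 15.004 Mbps × 3120 s × 1.03 = 48216.9 Mb
music video: 23.704 Mbps × 240 s × 1.03 = 5859.6 Mb
Total: 329263.4 Mb = 41157.9 MB.
= 41.16 GB.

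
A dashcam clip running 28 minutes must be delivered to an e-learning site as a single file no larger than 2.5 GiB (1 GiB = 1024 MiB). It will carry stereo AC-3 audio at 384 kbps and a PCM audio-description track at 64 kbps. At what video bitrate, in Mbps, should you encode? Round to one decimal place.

Budget: 2.5 GiB = 21474.8 Mb.
28 min = 1680 s
Total bitrate budget: 21474.8 Mb / 1680 s = 12.783 Mbps.
Audio total: 384 + 64 = 448 kbps = 0.448 Mbps.
Video: 12.783 − 0.448 = 12.335 Mbps.

12.3 Mbps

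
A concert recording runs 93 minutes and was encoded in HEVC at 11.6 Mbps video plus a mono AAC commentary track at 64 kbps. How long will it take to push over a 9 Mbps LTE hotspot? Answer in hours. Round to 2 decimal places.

2.01 hours

93 min = 5580 s
Audio: 64 kbps = 0.064 Mbps.
Total bitrate: 11.664 Mbps.
File: 11.664 Mbps × 5580 s = 65085.1 Mb.
At 9 Mbps: 65085.1 / 9 = 7231.7 s ≈ 2.01 hours.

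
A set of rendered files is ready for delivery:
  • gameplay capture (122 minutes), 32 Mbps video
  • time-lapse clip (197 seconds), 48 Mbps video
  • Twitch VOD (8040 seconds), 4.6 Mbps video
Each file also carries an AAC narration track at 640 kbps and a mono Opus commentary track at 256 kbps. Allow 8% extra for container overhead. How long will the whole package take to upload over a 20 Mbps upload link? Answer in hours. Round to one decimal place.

Audio total: 640 + 256 = 896 kbps = 0.896 Mbps.
gameplay capture: 32.896 Mbps × 7320 s × 1.08 = 260062.6 Mb
time-lapse clip: 48.896 Mbps × 197 s × 1.08 = 10403.1 Mb
Twitch VOD: 5.496 Mbps × 8040 s × 1.08 = 47722.9 Mb
Total: 318188.6 Mb = 39773.6 MB.
At 20 Mbps: 318188.6 / 20 = 15909 s ≈ 4.42 hours.

4.4 hours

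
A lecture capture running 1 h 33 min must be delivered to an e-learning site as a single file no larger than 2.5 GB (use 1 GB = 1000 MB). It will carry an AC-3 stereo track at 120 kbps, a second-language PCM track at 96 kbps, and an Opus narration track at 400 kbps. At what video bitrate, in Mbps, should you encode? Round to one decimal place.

3.0 Mbps

Budget: 2.5 GB = 20000.0 Mb.
1 h 33 min = 93 min = 5580 s
Total bitrate budget: 20000.0 Mb / 5580 s = 3.584 Mbps.
Audio total: 120 + 96 + 400 = 616 kbps = 0.616 Mbps.
Video: 3.584 − 0.616 = 2.968 Mbps.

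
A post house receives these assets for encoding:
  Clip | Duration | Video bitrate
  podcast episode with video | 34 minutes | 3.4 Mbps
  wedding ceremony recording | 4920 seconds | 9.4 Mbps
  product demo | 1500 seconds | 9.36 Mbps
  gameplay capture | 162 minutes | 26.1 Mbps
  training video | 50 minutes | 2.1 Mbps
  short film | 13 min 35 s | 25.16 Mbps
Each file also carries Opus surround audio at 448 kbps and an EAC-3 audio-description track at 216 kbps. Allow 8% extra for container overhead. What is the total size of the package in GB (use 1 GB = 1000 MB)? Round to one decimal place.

48.9 GB

Audio total: 448 + 216 = 664 kbps = 0.664 Mbps.
podcast episode with video: 4.064 Mbps × 2040 s × 1.08 = 8953.8 Mb
wedding ceremony recording: 10.064 Mbps × 4920 s × 1.08 = 53476.1 Mb
product demo: 10.024 Mbps × 1500 s × 1.08 = 16238.9 Mb
gameplay capture: 26.764 Mbps × 9720 s × 1.08 = 280957.8 Mb
training video: 2.764 Mbps × 3000 s × 1.08 = 8955.4 Mb
short film: 25.824 Mbps × 815 s × 1.08 = 22730.3 Mb
Total: 391312.2 Mb = 48914.0 MB.
= 48.91 GB.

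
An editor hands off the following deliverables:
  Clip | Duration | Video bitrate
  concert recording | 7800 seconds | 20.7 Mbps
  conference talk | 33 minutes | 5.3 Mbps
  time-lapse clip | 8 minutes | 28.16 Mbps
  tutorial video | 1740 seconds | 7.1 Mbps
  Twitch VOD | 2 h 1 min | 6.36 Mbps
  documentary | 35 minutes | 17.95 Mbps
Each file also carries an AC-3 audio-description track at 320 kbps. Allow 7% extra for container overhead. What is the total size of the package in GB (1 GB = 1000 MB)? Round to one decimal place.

38.6 GB

Audio: 320 kbps = 0.320 Mbps.
concert recording: 21.020 Mbps × 7800 s × 1.07 = 175432.9 Mb
conference talk: 5.620 Mbps × 1980 s × 1.07 = 11906.5 Mb
time-lapse clip: 28.480 Mbps × 480 s × 1.07 = 14627.3 Mb
tutorial video: 7.420 Mbps × 1740 s × 1.07 = 13814.6 Mb
Twitch VOD: 6.680 Mbps × 7260 s × 1.07 = 51891.6 Mb
documentary: 18.270 Mbps × 2100 s × 1.07 = 41052.7 Mb
Total: 308725.6 Mb = 38590.7 MB.
= 38.59 GB.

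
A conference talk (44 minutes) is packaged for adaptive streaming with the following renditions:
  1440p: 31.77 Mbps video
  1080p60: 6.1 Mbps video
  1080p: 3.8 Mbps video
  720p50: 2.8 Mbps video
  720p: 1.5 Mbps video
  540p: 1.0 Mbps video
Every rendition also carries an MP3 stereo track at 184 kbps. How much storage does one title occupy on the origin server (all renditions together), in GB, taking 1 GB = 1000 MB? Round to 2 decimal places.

15.86 GB

44 min = 2640 s
Audio: 184 kbps = 0.184 Mbps.
Sum of rendition bitrates: (31.77+0.184) + (6.1+0.184) + (3.8+0.184) + (2.8+0.184) + (1.5+0.184) + (1.0+0.184) = 48.074 Mbps.
× 2640 s = 126,915 Mb = 15,864 MB = 15.86 GB.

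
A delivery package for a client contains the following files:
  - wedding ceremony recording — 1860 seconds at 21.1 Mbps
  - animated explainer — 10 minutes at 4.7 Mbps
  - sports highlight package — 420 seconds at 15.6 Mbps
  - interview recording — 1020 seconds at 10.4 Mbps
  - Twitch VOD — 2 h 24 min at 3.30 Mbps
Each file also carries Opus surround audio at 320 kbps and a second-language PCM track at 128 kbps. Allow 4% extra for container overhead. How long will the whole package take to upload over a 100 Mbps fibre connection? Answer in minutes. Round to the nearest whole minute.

16 minutes

Audio total: 320 + 128 = 448 kbps = 0.448 Mbps.
wedding ceremony recording: 21.548 Mbps × 1860 s × 1.04 = 41682.5 Mb
animated explainer: 5.148 Mbps × 600 s × 1.04 = 3212.4 Mb
sports highlight package: 16.048 Mbps × 420 s × 1.04 = 7009.8 Mb
interview recording: 10.848 Mbps × 1020 s × 1.04 = 11507.6 Mb
Twitch VOD: 3.748 Mbps × 8640 s × 1.04 = 33678.0 Mb
Total: 97090.2 Mb = 12136.3 MB.
At 100 Mbps: 97090.2 / 100 = 971 s ≈ 16.2 minutes.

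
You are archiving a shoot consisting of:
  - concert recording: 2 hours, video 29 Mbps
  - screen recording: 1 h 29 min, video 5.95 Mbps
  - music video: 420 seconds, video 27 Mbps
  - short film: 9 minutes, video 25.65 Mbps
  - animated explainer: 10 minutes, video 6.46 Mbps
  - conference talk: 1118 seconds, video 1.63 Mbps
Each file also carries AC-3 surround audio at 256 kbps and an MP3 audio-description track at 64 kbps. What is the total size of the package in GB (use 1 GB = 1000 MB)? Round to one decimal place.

Audio total: 256 + 64 = 320 kbps = 0.320 Mbps.
concert recording: 29.320 Mbps × 7200 s = 211104.0 Mb
screen recording: 6.270 Mbps × 5340 s = 33481.8 Mb
music video: 27.320 Mbps × 420 s = 11474.4 Mb
short film: 25.970 Mbps × 540 s = 14023.8 Mb
animated explainer: 6.780 Mbps × 600 s = 4068.0 Mb
conference talk: 1.950 Mbps × 1118 s = 2180.1 Mb
Total: 276332.1 Mb = 34541.5 MB.
= 34.54 GB.

34.5 GB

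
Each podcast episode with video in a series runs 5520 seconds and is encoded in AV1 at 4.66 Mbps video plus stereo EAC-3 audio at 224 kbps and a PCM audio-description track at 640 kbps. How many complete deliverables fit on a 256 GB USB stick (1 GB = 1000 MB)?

Audio total: 224 + 640 = 864 kbps = 0.864 Mbps.
Total bitrate: 5.524 Mbps.
Per item: 5.524 Mbps × 5520 s = 30,492 Mb = 3,812 MB.
Capacity: 256 GB = 2,048,000 Mb; 67.16 items → 67 complete.

67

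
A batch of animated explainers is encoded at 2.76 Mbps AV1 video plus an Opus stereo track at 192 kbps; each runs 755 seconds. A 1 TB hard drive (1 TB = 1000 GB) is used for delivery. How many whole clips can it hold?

3589

Audio: 192 kbps = 0.192 Mbps.
Total bitrate: 2.952 Mbps.
Per item: 2.952 Mbps × 755 s = 2,229 Mb = 278.6 MB.
Capacity: 1 TB = 8,000,000 Mb; 3589.44 items → 3589 complete.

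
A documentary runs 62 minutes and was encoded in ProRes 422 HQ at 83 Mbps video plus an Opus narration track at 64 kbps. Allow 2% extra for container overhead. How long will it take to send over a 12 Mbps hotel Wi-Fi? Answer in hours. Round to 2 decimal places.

7.30 hours

62 min = 3720 s
Audio: 64 kbps = 0.064 Mbps.
Total bitrate: 83.064 Mbps.
File: 83.064 Mbps × 3720 s = 308998.1 Mb.
With 2% container overhead: ×1.02. → 315178.0 Mb.
At 12 Mbps: 315178.0 / 12 = 26264.8 s ≈ 7.3 hours.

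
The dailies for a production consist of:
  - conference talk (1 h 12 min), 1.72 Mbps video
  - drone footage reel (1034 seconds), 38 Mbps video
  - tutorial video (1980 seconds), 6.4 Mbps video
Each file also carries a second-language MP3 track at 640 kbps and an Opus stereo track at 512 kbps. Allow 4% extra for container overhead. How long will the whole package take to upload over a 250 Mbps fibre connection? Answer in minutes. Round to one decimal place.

Audio total: 640 + 512 = 1152 kbps = 1.152 Mbps.
conference talk: 2.872 Mbps × 4320 s × 1.04 = 12903.3 Mb
drone footage reel: 39.152 Mbps × 1034 s × 1.04 = 42102.5 Mb
tutorial video: 7.552 Mbps × 1980 s × 1.04 = 15551.1 Mb
Total: 70556.9 Mb = 8819.6 MB.
At 250 Mbps: 70556.9 / 250 = 282 s ≈ 4.7 minutes.

4.7 minutes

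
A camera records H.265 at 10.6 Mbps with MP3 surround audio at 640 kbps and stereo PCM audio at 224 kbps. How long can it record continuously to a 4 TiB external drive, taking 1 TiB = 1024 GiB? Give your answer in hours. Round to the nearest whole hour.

Audio total: 640 + 224 = 864 kbps = 0.864 Mbps.
Total bitrate: 10.6 + 0.864 = 11.464 Mbps.
Capacity: 4 TiB = 35,184,372 Mb.
Recording time: 35,184,372 / 11.464 = 3,069,118 s ≈ 853 hours.

853 hours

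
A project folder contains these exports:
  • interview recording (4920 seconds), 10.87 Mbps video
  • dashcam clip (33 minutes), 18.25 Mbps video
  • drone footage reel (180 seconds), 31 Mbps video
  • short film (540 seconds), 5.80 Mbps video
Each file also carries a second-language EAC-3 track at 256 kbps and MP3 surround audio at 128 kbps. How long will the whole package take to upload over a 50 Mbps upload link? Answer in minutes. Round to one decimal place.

Audio total: 256 + 128 = 384 kbps = 0.384 Mbps.
interview recording: 11.254 Mbps × 4920 s = 55369.7 Mb
dashcam clip: 18.634 Mbps × 1980 s = 36895.3 Mb
drone footage reel: 31.384 Mbps × 180 s = 5649.1 Mb
short film: 6.184 Mbps × 540 s = 3339.4 Mb
Total: 101253.5 Mb = 12656.7 MB.
At 50 Mbps: 101253.5 / 50 = 2025 s ≈ 33.8 minutes.

33.8 minutes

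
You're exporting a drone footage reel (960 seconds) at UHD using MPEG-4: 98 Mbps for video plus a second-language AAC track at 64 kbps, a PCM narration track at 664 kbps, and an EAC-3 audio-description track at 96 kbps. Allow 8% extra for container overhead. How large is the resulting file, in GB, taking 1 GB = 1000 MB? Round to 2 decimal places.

12.81 GB

Audio total: 64 + 664 + 96 = 824 kbps = 0.824 Mbps.
Total bitrate: 98 + 0.824 = 98.824 Mbps.
Stream data: 98.824 Mbps × 960 s = 94871.0 Mb.
With 8% container overhead: ×1.08.
102,461 Mb ÷ 8 = 12,808 MB → 12.81 GB.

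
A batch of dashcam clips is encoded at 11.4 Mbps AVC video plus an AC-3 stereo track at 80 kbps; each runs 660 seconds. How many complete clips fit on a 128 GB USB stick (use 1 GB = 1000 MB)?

Audio: 80 kbps = 0.080 Mbps.
Total bitrate: 11.480 Mbps.
Per item: 11.480 Mbps × 660 s = 7,577 Mb = 947.1 MB.
Capacity: 128 GB = 1,024,000 Mb; 135.15 items → 135 complete.

135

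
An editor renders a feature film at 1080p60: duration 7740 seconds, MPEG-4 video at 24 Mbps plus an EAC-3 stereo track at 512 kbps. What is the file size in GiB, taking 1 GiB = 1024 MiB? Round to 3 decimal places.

22.087 GiB

Audio: 512 kbps = 0.512 Mbps.
Total bitrate: 24 + 0.512 = 24.512 Mbps.
Stream data: 24.512 Mbps × 7740 s = 189722.9 Mb.
189,723 Mb = 23,715,360,000 bytes ÷ 1,073,741,824 = 22.09 GiB.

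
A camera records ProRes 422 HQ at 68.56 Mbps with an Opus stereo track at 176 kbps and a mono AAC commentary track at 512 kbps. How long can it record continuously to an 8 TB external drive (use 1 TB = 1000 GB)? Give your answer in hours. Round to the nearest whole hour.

Audio total: 176 + 512 = 688 kbps = 0.688 Mbps.
Total bitrate: 68.56 + 0.688 = 69.248 Mbps.
Capacity: 8 TB = 64,000,000 Mb.
Recording time: 64,000,000 / 69.248 = 924,214 s ≈ 257 hours.

257 hours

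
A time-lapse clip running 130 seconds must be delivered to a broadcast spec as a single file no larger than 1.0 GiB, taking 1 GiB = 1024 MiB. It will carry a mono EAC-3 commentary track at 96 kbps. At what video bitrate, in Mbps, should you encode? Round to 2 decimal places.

Budget: 1.0 GiB = 8589.9 Mb.
Total bitrate budget: 8589.9 Mb / 130 s = 66.076 Mbps.
Audio: 96 kbps = 0.096 Mbps.
Video: 66.076 − 0.096 = 65.980 Mbps.

65.98 Mbps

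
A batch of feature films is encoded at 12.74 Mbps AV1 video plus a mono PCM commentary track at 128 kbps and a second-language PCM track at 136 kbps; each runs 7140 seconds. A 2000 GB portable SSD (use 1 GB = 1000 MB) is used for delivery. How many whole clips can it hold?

Audio total: 128 + 136 = 264 kbps = 0.264 Mbps.
Total bitrate: 13.004 Mbps.
Per item: 13.004 Mbps × 7140 s = 92,849 Mb = 11,606 MB.
Capacity: 2000 GB = 16,000,000 Mb; 172.32 items → 172 complete.

172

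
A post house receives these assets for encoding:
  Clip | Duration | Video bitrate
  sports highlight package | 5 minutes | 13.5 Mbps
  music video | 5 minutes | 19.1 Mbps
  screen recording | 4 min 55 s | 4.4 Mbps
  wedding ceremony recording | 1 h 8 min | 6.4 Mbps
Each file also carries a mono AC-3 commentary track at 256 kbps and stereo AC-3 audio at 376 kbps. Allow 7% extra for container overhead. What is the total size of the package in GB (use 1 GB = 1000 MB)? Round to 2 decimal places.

5.39 GB

Audio total: 256 + 376 = 632 kbps = 0.632 Mbps.
sports highlight package: 14.132 Mbps × 300 s × 1.07 = 4536.4 Mb
music video: 19.732 Mbps × 300 s × 1.07 = 6334.0 Mb
screen recording: 5.032 Mbps × 295 s × 1.07 = 1588.4 Mb
wedding ceremony recording: 7.032 Mbps × 4080 s × 1.07 = 30698.9 Mb
Total: 43157.6 Mb = 5394.7 MB.
= 5.395 GB.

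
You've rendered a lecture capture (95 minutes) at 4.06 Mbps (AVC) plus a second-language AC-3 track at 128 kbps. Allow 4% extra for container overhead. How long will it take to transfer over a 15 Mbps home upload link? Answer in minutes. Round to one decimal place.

27.6 minutes

95 min = 5700 s
Audio: 128 kbps = 0.128 Mbps.
Total bitrate: 4.188 Mbps.
File: 4.188 Mbps × 5700 s = 23871.6 Mb.
With 4% container overhead: ×1.04. → 24826.5 Mb.
At 15 Mbps: 24826.5 / 15 = 1655.1 s ≈ 27.6 minutes.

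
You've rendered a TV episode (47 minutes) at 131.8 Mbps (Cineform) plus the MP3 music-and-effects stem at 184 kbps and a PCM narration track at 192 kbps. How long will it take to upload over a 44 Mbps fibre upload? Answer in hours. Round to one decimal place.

2.4 hours

47 min = 2820 s
Audio total: 184 + 192 = 376 kbps = 0.376 Mbps.
Total bitrate: 132.176 Mbps.
File: 132.176 Mbps × 2820 s = 372736.3 Mb.
At 44 Mbps: 372736.3 / 44 = 8471.3 s ≈ 2.35 hours.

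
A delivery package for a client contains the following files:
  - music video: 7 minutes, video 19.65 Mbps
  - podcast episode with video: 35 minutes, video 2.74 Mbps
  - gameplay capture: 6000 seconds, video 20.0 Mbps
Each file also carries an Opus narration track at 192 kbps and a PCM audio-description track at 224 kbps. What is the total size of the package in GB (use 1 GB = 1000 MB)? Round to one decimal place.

17.2 GB

Audio total: 192 + 224 = 416 kbps = 0.416 Mbps.
music video: 20.066 Mbps × 420 s = 8427.7 Mb
podcast episode with video: 3.156 Mbps × 2100 s = 6627.6 Mb
gameplay capture: 20.416 Mbps × 6000 s = 122496.0 Mb
Total: 137551.3 Mb = 17193.9 MB.
= 17.19 GB.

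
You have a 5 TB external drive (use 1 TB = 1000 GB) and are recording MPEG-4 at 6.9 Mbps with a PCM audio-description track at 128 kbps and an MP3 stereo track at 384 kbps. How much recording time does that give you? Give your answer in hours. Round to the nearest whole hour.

1499 hours

Audio total: 128 + 384 = 512 kbps = 0.512 Mbps.
Total bitrate: 6.9 + 0.512 = 7.412 Mbps.
Capacity: 5 TB = 40,000,000 Mb.
Recording time: 40,000,000 / 7.412 = 5,396,654 s ≈ 1,499 hours.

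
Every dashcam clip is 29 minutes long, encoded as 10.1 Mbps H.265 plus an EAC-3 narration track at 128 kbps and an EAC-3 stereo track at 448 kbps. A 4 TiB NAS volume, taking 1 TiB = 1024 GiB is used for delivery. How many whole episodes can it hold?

1894

29 min = 1740 s
Audio total: 128 + 448 = 576 kbps = 0.576 Mbps.
Total bitrate: 10.676 Mbps.
Per item: 10.676 Mbps × 1740 s = 18,576 Mb = 2,322 MB.
Capacity: 4 TiB = 35,184,372 Mb; 1894.05 items → 1894 complete.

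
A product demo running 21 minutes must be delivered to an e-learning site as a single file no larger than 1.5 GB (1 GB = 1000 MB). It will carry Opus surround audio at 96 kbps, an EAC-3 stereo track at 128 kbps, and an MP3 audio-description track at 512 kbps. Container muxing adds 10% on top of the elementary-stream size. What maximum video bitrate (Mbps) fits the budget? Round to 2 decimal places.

Budget: 1.5 GB = 12000.0 Mb.
Stream payload after overhead: 12000.0 / 1.10 = 10909.1 Mb.
21 min = 1260 s
Total bitrate budget: 10909.1 Mb / 1260 s = 8.658 Mbps.
Audio total: 96 + 128 + 512 = 736 kbps = 0.736 Mbps.
Video: 8.658 − 0.736 = 7.922 Mbps.

7.92 Mbps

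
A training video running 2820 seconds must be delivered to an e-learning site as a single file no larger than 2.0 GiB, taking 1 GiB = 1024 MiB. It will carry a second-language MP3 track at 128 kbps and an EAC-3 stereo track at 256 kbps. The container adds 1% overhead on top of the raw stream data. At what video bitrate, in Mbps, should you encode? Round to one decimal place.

Budget: 2.0 GiB = 17179.9 Mb.
Stream payload after overhead: 17179.9 / 1.01 = 17009.8 Mb.
Total bitrate budget: 17009.8 Mb / 2820 s = 6.032 Mbps.
Audio total: 128 + 256 = 384 kbps = 0.384 Mbps.
Video: 6.032 − 0.384 = 5.648 Mbps.

5.6 Mbps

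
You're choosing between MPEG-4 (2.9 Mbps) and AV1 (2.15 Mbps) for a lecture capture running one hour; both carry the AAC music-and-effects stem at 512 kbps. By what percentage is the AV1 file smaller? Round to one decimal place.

22.0%

1 h = 3600 s
Audio: 512 kbps = 0.512 Mbps.
MPEG-4: 3.412 Mbps × 3600 s = 12283.2 Mb = 1.535 GB.
AV1: 2.662 Mbps × 3600 s = 9583.2 Mb = 1.198 GB.
Reduction: (1 − 1.198/1.535) × 100 = 21.98%.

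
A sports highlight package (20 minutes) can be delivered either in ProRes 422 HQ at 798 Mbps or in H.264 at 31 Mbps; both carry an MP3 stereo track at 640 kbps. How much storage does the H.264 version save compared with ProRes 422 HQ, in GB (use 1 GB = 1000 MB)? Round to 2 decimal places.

20 min = 1200 s
Audio: 640 kbps = 0.640 Mbps.
ProRes 422 HQ: 798.640 Mbps × 1200 s = 958368.0 Mb = 119.796 GB.
H.264: 31.640 Mbps × 1200 s = 37968.0 Mb = 4.746 GB.
Saving: 119.796 − 4.746 = 115.050 GB.

115.05 GB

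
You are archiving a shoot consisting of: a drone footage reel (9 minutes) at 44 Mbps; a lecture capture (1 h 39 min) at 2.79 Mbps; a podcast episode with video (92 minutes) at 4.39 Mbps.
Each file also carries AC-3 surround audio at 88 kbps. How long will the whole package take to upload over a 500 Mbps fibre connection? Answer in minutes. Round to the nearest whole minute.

Audio: 88 kbps = 0.088 Mbps.
drone footage reel: 44.088 Mbps × 540 s = 23807.5 Mb
lecture capture: 2.878 Mbps × 5940 s = 17095.3 Mb
podcast episode with video: 4.478 Mbps × 5520 s = 24718.6 Mb
Total: 65621.4 Mb = 8202.7 MB.
At 500 Mbps: 65621.4 / 500 = 131 s ≈ 2.19 minutes.

2 minutes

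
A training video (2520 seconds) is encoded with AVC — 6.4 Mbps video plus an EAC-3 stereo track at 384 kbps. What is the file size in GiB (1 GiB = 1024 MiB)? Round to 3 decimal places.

Audio: 384 kbps = 0.384 Mbps.
Total bitrate: 6.4 + 0.384 = 6.784 Mbps.
Stream data: 6.784 Mbps × 2520 s = 17095.7 Mb.
17,096 Mb = 2,136,960,000 bytes ÷ 1,073,741,824 = 1.990 GiB.

1.990 GiB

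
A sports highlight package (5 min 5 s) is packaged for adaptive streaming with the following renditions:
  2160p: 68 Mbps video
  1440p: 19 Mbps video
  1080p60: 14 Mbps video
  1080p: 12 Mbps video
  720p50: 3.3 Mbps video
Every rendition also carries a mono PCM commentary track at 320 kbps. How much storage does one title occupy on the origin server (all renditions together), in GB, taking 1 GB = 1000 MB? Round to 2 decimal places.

4.49 GB

5 min 5 s = 305 s
Audio: 320 kbps = 0.320 Mbps.
Sum of rendition bitrates: (68+0.320) + (19+0.320) + (14+0.320) + (12+0.320) + (3.3+0.320) = 117.900 Mbps.
× 305 s = 35,960 Mb = 4,495 MB = 4.495 GB.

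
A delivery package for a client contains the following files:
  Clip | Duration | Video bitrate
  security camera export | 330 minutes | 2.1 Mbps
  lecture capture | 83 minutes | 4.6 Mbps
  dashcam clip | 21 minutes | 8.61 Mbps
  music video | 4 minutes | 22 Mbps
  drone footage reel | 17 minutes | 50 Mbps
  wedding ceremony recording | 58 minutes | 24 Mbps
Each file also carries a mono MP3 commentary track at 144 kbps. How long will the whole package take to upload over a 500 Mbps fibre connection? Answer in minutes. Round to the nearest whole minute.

Audio: 144 kbps = 0.144 Mbps.
security camera export: 2.244 Mbps × 19800 s = 44431.2 Mb
lecture capture: 4.744 Mbps × 4980 s = 23625.1 Mb
dashcam clip: 8.754 Mbps × 1260 s = 11030.0 Mb
music video: 22.144 Mbps × 240 s = 5314.6 Mb
drone footage reel: 50.144 Mbps × 1020 s = 51146.9 Mb
wedding ceremony recording: 24.144 Mbps × 3480 s = 84021.1 Mb
Total: 219568.9 Mb = 27446.1 MB.
At 500 Mbps: 219568.9 / 500 = 439 s ≈ 7.32 minutes.

7 minutes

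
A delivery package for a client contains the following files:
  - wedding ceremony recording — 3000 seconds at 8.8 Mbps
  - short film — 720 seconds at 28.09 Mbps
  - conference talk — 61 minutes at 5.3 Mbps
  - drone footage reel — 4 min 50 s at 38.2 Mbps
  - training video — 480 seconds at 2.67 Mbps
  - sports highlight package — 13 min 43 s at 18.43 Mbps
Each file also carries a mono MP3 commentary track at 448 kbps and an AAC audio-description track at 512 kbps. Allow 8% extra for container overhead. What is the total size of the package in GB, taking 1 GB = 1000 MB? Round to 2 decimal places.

13.79 GB

Audio total: 448 + 512 = 960 kbps = 0.960 Mbps.
wedding ceremony recording: 9.760 Mbps × 3000 s × 1.08 = 31622.4 Mb
short film: 29.050 Mbps × 720 s × 1.08 = 22589.3 Mb
conference talk: 6.260 Mbps × 3660 s × 1.08 = 24744.5 Mb
drone footage reel: 39.160 Mbps × 290 s × 1.08 = 12264.9 Mb
training video: 3.630 Mbps × 480 s × 1.08 = 1881.8 Mb
sports highlight package: 19.390 Mbps × 823 s × 1.08 = 17234.6 Mb
Total: 110337.5 Mb = 13792.2 MB.
= 13.79 GB.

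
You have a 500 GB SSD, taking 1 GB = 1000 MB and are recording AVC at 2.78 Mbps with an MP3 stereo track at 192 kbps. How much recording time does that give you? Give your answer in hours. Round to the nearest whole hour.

374 hours

Audio: 192 kbps = 0.192 Mbps.
Total bitrate: 2.78 + 0.192 = 2.972 Mbps.
Capacity: 500 GB = 4,000,000 Mb.
Recording time: 4,000,000 / 2.972 = 1,345,895 s ≈ 374 hours.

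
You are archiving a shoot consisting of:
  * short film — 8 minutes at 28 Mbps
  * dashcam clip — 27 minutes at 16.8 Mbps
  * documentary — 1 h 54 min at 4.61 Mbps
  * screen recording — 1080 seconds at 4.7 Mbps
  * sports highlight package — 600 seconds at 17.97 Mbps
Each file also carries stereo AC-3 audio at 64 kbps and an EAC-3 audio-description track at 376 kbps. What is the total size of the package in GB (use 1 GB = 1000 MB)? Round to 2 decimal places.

Audio total: 64 + 376 = 440 kbps = 0.440 Mbps.
short film: 28.440 Mbps × 480 s = 13651.2 Mb
dashcam clip: 17.240 Mbps × 1620 s = 27928.8 Mb
documentary: 5.050 Mbps × 6840 s = 34542.0 Mb
screen recording: 5.140 Mbps × 1080 s = 5551.2 Mb
sports highlight package: 18.410 Mbps × 600 s = 11046.0 Mb
Total: 92719.2 Mb = 11589.9 MB.
= 11.59 GB.

11.59 GB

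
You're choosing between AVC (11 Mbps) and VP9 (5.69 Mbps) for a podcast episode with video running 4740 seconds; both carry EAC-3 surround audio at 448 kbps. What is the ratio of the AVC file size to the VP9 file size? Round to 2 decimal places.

Audio: 448 kbps = 0.448 Mbps.
AVC: 11.448 Mbps × 4740 s = 54263.5 Mb = 6.783 GB.
VP9: 6.138 Mbps × 4740 s = 29094.1 Mb = 3.637 GB.
Ratio: 6.783 / 3.637 = 1.865.

1.87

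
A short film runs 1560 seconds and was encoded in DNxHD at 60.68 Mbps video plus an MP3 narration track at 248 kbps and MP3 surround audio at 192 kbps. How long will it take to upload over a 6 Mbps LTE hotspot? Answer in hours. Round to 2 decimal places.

4.41 hours

Audio total: 248 + 192 = 440 kbps = 0.440 Mbps.
Total bitrate: 61.120 Mbps.
File: 61.120 Mbps × 1560 s = 95347.2 Mb.
At 6 Mbps: 95347.2 / 6 = 15891.2 s ≈ 4.41 hours.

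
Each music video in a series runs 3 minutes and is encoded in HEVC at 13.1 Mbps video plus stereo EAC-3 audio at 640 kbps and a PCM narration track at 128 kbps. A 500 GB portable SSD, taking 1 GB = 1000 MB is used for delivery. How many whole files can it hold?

1602

3 min = 180 s
Audio total: 640 + 128 = 768 kbps = 0.768 Mbps.
Total bitrate: 13.868 Mbps.
Per item: 13.868 Mbps × 180 s = 2,496 Mb = 312.0 MB.
Capacity: 500 GB = 4,000,000 Mb; 1602.41 items → 1602 complete.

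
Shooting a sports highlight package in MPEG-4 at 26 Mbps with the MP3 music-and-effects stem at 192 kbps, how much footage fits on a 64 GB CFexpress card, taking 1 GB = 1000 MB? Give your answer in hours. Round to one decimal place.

5.4 hours

Audio: 192 kbps = 0.192 Mbps.
Total bitrate: 26 + 0.192 = 26.192 Mbps.
Capacity: 64 GB = 512,000 Mb.
Recording time: 512,000 / 26.192 = 19,548 s ≈ 5.43 hours.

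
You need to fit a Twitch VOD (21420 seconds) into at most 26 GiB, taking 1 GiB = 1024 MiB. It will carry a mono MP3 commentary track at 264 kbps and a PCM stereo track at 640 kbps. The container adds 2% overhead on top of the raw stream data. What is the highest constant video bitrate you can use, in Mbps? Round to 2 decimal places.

Budget: 26 GiB = 223338.3 Mb.
Stream payload after overhead: 223338.3 / 1.02 = 218959.1 Mb.
Total bitrate budget: 218959.1 Mb / 21420 s = 10.222 Mbps.
Audio total: 264 + 640 = 904 kbps = 0.904 Mbps.
Video: 10.222 − 0.904 = 9.318 Mbps.

9.32 Mbps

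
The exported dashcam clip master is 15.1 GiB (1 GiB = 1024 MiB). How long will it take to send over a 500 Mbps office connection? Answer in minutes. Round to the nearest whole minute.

4 minutes

File: 15.1 GiB = 129708.0 Mb.
At 500 Mbps: 129708.0 / 500 = 259.4 s ≈ 4.32 minutes.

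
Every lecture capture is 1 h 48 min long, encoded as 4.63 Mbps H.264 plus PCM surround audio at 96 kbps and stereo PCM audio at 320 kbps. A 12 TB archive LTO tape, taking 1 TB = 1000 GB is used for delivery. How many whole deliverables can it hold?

2935

1 h 48 min = 108 min = 6480 s
Audio total: 96 + 320 = 416 kbps = 0.416 Mbps.
Total bitrate: 5.046 Mbps.
Per item: 5.046 Mbps × 6480 s = 32,698 Mb = 4,087 MB.
Capacity: 12 TB = 96,000,000 Mb; 2935.95 items → 2935 complete.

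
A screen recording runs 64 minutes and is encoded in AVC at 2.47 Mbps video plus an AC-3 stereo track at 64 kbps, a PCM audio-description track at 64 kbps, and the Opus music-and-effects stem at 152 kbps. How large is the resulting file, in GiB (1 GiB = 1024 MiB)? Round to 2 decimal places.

64 min = 3840 s
Audio total: 64 + 64 + 152 = 280 kbps = 0.280 Mbps.
Total bitrate: 2.47 + 0.280 = 2.750 Mbps.
Stream data: 2.750 Mbps × 3840 s = 10560.0 Mb.
10,560 Mb = 1,320,000,000 bytes ÷ 1,073,741,824 = 1.229 GiB.

1.23 GiB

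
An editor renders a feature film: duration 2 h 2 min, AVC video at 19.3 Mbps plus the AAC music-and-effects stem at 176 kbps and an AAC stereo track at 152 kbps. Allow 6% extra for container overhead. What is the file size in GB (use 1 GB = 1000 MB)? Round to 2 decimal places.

19.04 GB

2 h 2 min = 122 min = 7320 s
Audio total: 176 + 152 = 328 kbps = 0.328 Mbps.
Total bitrate: 19.3 + 0.328 = 19.628 Mbps.
Stream data: 19.628 Mbps × 7320 s = 143677.0 Mb.
With 6% container overhead: ×1.06.
152,298 Mb ÷ 8 = 19,037 MB → 19.04 GB.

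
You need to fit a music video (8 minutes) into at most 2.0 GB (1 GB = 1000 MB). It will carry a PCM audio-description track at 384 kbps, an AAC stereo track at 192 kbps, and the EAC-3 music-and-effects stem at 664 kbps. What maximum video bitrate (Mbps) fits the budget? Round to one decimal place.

Budget: 2.0 GB = 16000.0 Mb.
8 min = 480 s
Total bitrate budget: 16000.0 Mb / 480 s = 33.333 Mbps.
Audio total: 384 + 192 + 664 = 1240 kbps = 1.240 Mbps.
Video: 33.333 − 1.240 = 32.093 Mbps.

32.1 Mbps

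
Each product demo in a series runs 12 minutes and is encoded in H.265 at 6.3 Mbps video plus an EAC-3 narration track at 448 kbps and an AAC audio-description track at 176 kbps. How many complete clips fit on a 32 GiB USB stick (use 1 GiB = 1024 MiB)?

12 min = 720 s
Audio total: 448 + 176 = 624 kbps = 0.624 Mbps.
Total bitrate: 6.924 Mbps.
Per item: 6.924 Mbps × 720 s = 4,985 Mb = 623.2 MB.
Capacity: 32 GiB = 274,878 Mb; 55.14 items → 55 complete.

55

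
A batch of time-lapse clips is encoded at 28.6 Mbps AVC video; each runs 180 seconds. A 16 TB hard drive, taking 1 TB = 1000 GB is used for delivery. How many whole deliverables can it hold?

24864

Per item: 28.600 Mbps × 180 s = 5,148 Mb = 643.5 MB.
Capacity: 16 TB = 128,000,000 Mb; 24864.02 items → 24864 complete.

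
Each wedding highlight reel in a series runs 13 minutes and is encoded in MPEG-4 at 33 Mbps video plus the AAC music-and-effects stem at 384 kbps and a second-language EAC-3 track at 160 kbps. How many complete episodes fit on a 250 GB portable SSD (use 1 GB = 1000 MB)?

76

13 min = 780 s
Audio total: 384 + 160 = 544 kbps = 0.544 Mbps.
Total bitrate: 33.544 Mbps.
Per item: 33.544 Mbps × 780 s = 26,164 Mb = 3,271 MB.
Capacity: 250 GB = 2,000,000 Mb; 76.44 items → 76 complete.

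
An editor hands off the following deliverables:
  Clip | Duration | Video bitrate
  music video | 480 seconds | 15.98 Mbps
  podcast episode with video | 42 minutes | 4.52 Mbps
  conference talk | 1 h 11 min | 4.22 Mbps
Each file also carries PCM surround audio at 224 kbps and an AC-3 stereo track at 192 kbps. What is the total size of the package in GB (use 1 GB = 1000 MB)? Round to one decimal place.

Audio total: 224 + 192 = 416 kbps = 0.416 Mbps.
music video: 16.396 Mbps × 480 s = 7870.1 Mb
podcast episode with video: 4.936 Mbps × 2520 s = 12438.7 Mb
conference talk: 4.636 Mbps × 4260 s = 19749.4 Mb
Total: 40058.2 Mb = 5007.3 MB.
= 5.007 GB.

5.0 GB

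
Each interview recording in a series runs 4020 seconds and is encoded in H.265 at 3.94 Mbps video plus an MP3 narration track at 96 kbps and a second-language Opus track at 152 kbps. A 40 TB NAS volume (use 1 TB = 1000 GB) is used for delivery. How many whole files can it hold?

Audio total: 96 + 152 = 248 kbps = 0.248 Mbps.
Total bitrate: 4.188 Mbps.
Per item: 4.188 Mbps × 4020 s = 16,836 Mb = 2,104 MB.
Capacity: 40 TB = 320,000,000 Mb; 19007.16 items → 19007 complete.

19007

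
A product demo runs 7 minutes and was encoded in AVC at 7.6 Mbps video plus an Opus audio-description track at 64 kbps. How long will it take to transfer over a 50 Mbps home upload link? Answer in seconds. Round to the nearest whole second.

64 seconds

7 min = 420 s
Audio: 64 kbps = 0.064 Mbps.
Total bitrate: 7.664 Mbps.
File: 7.664 Mbps × 420 s = 3218.9 Mb.
At 50 Mbps: 3218.9 / 50 = 64.4 s ≈ 64.4 seconds.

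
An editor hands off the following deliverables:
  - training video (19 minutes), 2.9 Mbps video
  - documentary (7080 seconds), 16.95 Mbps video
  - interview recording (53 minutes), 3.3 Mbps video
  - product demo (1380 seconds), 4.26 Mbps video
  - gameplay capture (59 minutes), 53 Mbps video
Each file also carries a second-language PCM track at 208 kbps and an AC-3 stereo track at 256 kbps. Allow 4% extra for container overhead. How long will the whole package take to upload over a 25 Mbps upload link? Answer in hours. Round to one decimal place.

3.9 hours

Audio total: 208 + 256 = 464 kbps = 0.464 Mbps.
training video: 3.364 Mbps × 1140 s × 1.04 = 3988.4 Mb
documentary: 17.414 Mbps × 7080 s × 1.04 = 128222.8 Mb
interview recording: 3.764 Mbps × 3180 s × 1.04 = 12448.3 Mb
product demo: 4.724 Mbps × 1380 s × 1.04 = 6779.9 Mb
gameplay capture: 53.464 Mbps × 3540 s × 1.04 = 196833.1 Mb
Total: 348272.4 Mb = 43534.0 MB.
At 25 Mbps: 348272.4 / 25 = 13931 s ≈ 3.87 hours.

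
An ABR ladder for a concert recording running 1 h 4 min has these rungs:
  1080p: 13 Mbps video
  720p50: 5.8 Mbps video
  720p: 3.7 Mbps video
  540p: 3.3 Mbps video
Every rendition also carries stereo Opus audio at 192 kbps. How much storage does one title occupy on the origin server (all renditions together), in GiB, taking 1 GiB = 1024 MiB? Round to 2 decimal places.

1 h 4 min = 64 min = 3840 s
Audio: 192 kbps = 0.192 Mbps.
Sum of rendition bitrates: (13+0.192) + (5.8+0.192) + (3.7+0.192) + (3.3+0.192) = 26.568 Mbps.
× 3840 s = 102,021 Mb = 12,753 MB = 11.88 GiB.

11.88 GiB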